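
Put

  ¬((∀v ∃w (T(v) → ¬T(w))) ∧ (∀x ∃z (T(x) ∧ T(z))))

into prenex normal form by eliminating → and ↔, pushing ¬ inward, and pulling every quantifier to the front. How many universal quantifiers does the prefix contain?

2

Rewrite implications/biconditionals: A → B as ¬A ∨ B.
  ¬((∀v ∃w (¬T(v) ∨ ¬T(w))) ∧ (∀x ∃z (T(x) ∧ T(z))))
Move each ¬ inward, flipping quantifiers it crosses:
  (∃v ∀w (T(v) ∧ T(w))) ∨ (∃x ∀z (¬T(x) ∨ ¬T(z)))
All bound variables are already distinct, so no renaming is needed.
Extract every quantifier outward, since the variables are now distinct and don't occur free across branches:
  ∃v ∀w ∃x ∀z (T(v) ∧ T(w) ∨ ¬T(x) ∨ ¬T(z))
The prefix is ∃v ∀w ∃x ∀z: 2 universal, 2 existential.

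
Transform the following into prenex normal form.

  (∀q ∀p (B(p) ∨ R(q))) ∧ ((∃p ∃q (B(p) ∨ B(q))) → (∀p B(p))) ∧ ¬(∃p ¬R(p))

∀q ∀p ∀x ∀a ∀r ∀c ((B(p) ∨ R(q)) ∧ (¬B(x) ∧ ¬B(a) ∨ B(r)) ∧ R(c))

Rewrite implications/biconditionals: A → B as ¬A ∨ B.
  (∀q ∀p (B(p) ∨ R(q))) ∧ (¬(∃p ∃q (B(p) ∨ B(q))) ∨ (∀p B(p))) ∧ ¬(∃p ¬R(p))
Move each ¬ inward, flipping quantifiers it crosses:
  (∀q ∀p (B(p) ∨ R(q))) ∧ ((∀p ∀q (¬B(p) ∧ ¬B(q))) ∨ (∀p B(p))) ∧ (∀p R(p))
Rename bound variables to avoid capture: p↦x, q↦a, p↦r, p↦c.
  (∀q ∀p (B(p) ∨ R(q))) ∧ ((∀x ∀a (¬B(x) ∧ ¬B(a))) ∨ (∀r B(r))) ∧ (∀c R(c))
Extract every quantifier outward, since the variables are now distinct and don't occur free across branches:
  ∀q ∀p ∀x ∀a ∀r ∀c ((B(p) ∨ R(q)) ∧ (¬B(x) ∧ ¬B(a) ∨ B(r)) ∧ R(c))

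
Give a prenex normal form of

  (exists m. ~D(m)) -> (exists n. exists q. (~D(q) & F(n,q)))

forall m. exists n. exists q. (D(m) | ~D(q) & F(n,q))

Eliminate → and ↔ using ¬ and ∨.
  ~(exists m. ~D(m)) | (exists n. exists q. (~D(q) & F(n,q)))
Push ¬ through the quantifiers and connectives to reach negation normal form:
  (forall m. D(m)) | (exists n. exists q. (~D(q) & F(n,q)))
Pull the quantifiers to the front (each side's bound variable is not free in the other side):
  forall m. exists n. exists q. (D(m) | ~D(q) & F(n,q))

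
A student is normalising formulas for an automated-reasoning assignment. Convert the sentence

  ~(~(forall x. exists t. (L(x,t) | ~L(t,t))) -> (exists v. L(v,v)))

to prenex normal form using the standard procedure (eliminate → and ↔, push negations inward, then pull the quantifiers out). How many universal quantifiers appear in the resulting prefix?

First replace A → B with ¬A ∨ B.
  ~(~~(forall x. exists t. (L(x,t) | ~L(t,t))) | (exists v. L(v,v)))
Drive negations inward (¬∀x A ≡ ∃x ¬A, ¬∃x A ≡ ∀x ¬A, De Morgan for ∧/∨):
  (exists x. forall t. (~L(x,t) & L(t,t))) & (forall v. ~L(v,v))
All bound variables are already distinct, so no renaming is needed.
Extract every quantifier outward, since the variables are now distinct and don't occur free across branches:
  exists x. forall t. forall v. (~L(x,t) & L(t,t) & ~L(v,v))
The prefix is exists x forall t forall v: 2 universal, 1 existential.

2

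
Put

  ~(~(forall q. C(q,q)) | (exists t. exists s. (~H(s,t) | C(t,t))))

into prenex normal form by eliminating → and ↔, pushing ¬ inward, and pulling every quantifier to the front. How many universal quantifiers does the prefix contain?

3

Push ¬ through the quantifiers and connectives to reach negation normal form:
  (forall q. C(q,q)) & (forall t. forall s. (H(s,t) & ~C(t,t)))
All bound variables are already distinct, so no renaming is needed.
Extract every quantifier outward, since the variables are now distinct and don't occur free across branches:
  forall q. forall t. forall s. (C(q,q) & H(s,t) & ~C(t,t))
The prefix is forall q forall t forall s: 3 universal, 0 existential.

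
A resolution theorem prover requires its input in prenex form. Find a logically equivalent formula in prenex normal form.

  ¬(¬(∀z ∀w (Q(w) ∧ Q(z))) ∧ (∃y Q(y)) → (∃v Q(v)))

∃z ∃w ∃y ∀v ((¬Q(w) ∨ ¬Q(z)) ∧ Q(y) ∧ ¬Q(v))

Eliminate → and ↔ using ¬ and ∨.
  ¬(¬(¬(∀z ∀w (Q(w) ∧ Q(z))) ∧ (∃y Q(y))) ∨ (∃v Q(v)))
Move each ¬ inward, flipping quantifiers it crosses:
  (∃z ∃w (¬Q(w) ∨ ¬Q(z))) ∧ (∃y Q(y)) ∧ (∀v ¬Q(v))
Extract every quantifier outward, since the variables are now distinct and don't occur free across branches:
  ∃z ∃w ∃y ∀v ((¬Q(w) ∨ ¬Q(z)) ∧ Q(y) ∧ ¬Q(v))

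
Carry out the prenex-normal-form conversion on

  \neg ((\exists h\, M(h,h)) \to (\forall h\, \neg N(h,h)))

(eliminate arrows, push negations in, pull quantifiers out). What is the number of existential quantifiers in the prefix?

2

First replace A → B with ¬A ∨ B.
  \neg (\neg (\exists h\, M(h,h)) \lor (\forall h\, \neg N(h,h)))
Push ¬ through the quantifiers and connectives to reach negation normal form:
  (\exists h\, M(h,h)) \land (\exists h\, N(h,h))
Rename bound variables to avoid capture: h↦u.
  (\exists h\, M(h,h)) \land (\exists u\, N(u,u))
Finally move all quantifiers to the prefix:
  \exists h\, \exists u\, (M(h,h) \land N(u,u))
The prefix is \exists h \exists u: 0 universal, 2 existential.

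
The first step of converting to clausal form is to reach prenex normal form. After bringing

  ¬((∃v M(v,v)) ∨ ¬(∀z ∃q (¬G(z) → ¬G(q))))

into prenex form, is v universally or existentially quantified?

Eliminate → and ↔ using ¬ and ∨.
  ¬((∃v M(v,v)) ∨ ¬(∀z ∃q (¬¬G(z) ∨ ¬G(q))))
Move each ¬ inward, flipping quantifiers it crosses:
  (∀v ¬M(v,v)) ∧ (∀z ∃q (G(z) ∨ ¬G(q)))
Finally move all quantifiers to the prefix:
  ∀v ∀z ∃q (¬M(v,v) ∧ (G(z) ∨ ¬G(q)))
The quantifier ∃v sits under an odd number of negations (counting the antecedent side of each →), so it flips to ∀v.

universal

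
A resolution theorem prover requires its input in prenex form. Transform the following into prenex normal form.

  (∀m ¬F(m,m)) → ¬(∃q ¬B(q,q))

∃m ∀q (F(m,m) ∨ B(q,q))

Rewrite implications/biconditionals: A → B as ¬A ∨ B.
  ¬(∀m ¬F(m,m)) ∨ ¬(∃q ¬B(q,q))
Move each ¬ inward, flipping quantifiers it crosses:
  (∃m F(m,m)) ∨ (∀q B(q,q))
Extract every quantifier outward, since the variables are now distinct and don't occur free across branches:
  ∃m ∀q (F(m,m) ∨ B(q,q))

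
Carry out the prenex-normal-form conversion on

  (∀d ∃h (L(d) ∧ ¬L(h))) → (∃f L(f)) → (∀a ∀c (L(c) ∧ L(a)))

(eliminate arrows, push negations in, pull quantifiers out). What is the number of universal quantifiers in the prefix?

First replace A → B with ¬A ∨ B.
  ¬(∀d ∃h (L(d) ∧ ¬L(h))) ∨ ¬(∃f L(f)) ∨ (∀a ∀c (L(c) ∧ L(a)))
Push ¬ through the quantifiers and connectives to reach negation normal form:
  (∃d ∀h (¬L(d) ∨ L(h))) ∨ (∀f ¬L(f)) ∨ (∀a ∀c (L(c) ∧ L(a)))
All bound variables are already distinct, so no renaming is needed.
Extract every quantifier outward, since the variables are now distinct and don't occur free across branches:
  ∃d ∀h ∀f ∀a ∀c (¬L(d) ∨ L(h) ∨ ¬L(f) ∨ L(c) ∧ L(a))
The prefix is ∃d ∀h ∀f ∀a ∀c: 4 universal, 1 existential.

4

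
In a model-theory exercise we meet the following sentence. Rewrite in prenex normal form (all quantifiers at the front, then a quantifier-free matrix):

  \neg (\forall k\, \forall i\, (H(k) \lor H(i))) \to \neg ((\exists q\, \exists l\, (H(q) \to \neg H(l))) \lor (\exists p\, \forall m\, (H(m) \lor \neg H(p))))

\forall k\, \forall i\, \forall q\, \forall l\, \forall p\, \exists m\, (H(k) \lor H(i) \lor H(q) \land H(l) \land \neg H(m) \land H(p))

First replace A → B with ¬A ∨ B.
  \neg \neg (\forall k\, \forall i\, (H(k) \lor H(i))) \lor \neg ((\exists q\, \exists l\, (\neg H(q) \lor \neg H(l))) \lor (\exists p\, \forall m\, (H(m) \lor \neg H(p))))
Move each ¬ inward, flipping quantifiers it crosses:
  (\forall k\, \forall i\, (H(k) \lor H(i))) \lor (\forall q\, \forall l\, (H(q) \land H(l))) \land (\forall p\, \exists m\, (\neg H(m) \land H(p)))
All bound variables are already distinct, so no renaming is needed.
Pull the quantifiers to the front (each side's bound variable is not free in the other side):
  \forall k\, \forall i\, \forall q\, \forall l\, \forall p\, \exists m\, (H(k) \lor H(i) \lor H(q) \land H(l) \land \neg H(m) \land H(p))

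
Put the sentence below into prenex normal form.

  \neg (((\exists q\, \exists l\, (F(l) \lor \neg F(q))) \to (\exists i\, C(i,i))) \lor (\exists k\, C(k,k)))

\exists q\, \exists l\, \forall i\, \forall k\, ((F(l) \lor \neg F(q)) \land \neg C(i,i) \land \neg C(k,k))

Rewrite implications/biconditionals: A → B as ¬A ∨ B.
  \neg (\neg (\exists q\, \exists l\, (F(l) \lor \neg F(q))) \lor (\exists i\, C(i,i)) \lor (\exists k\, C(k,k)))
Drive negations inward (¬∀x A ≡ ∃x ¬A, ¬∃x A ≡ ∀x ¬A, De Morgan for ∧/∨):
  (\exists q\, \exists l\, (F(l) \lor \neg F(q))) \land (\forall i\, \neg C(i,i)) \land (\forall k\, \neg C(k,k))
Pull the quantifiers to the front (each side's bound variable is not free in the other side):
  \exists q\, \exists l\, \forall i\, \forall k\, ((F(l) \lor \neg F(q)) \land \neg C(i,i) \land \neg C(k,k))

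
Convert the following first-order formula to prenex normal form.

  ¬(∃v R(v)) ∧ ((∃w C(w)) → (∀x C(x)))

∀v ∀w ∀x (¬R(v) ∧ (¬C(w) ∨ C(x)))

Rewrite implications/biconditionals: A → B as ¬A ∨ B.
  ¬(∃v R(v)) ∧ (¬(∃w C(w)) ∨ (∀x C(x)))
Push ¬ through the quantifiers and connectives to reach negation normal form:
  (∀v ¬R(v)) ∧ ((∀w ¬C(w)) ∨ (∀x C(x)))
All bound variables are already distinct, so no renaming is needed.
Finally move all quantifiers to the prefix:
  ∀v ∀w ∀x (¬R(v) ∧ (¬C(w) ∨ C(x)))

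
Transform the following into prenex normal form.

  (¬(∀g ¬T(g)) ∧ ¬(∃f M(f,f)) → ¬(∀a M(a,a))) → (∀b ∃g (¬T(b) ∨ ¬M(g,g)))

Rewrite implications/biconditionals: A → B as ¬A ∨ B.
  ¬(¬(¬(∀g ¬T(g)) ∧ ¬(∃f M(f,f))) ∨ ¬(∀a M(a,a))) ∨ (∀b ∃g (¬T(b) ∨ ¬M(g,g)))
Push ¬ through the quantifiers and connectives to reach negation normal form:
  (∃g T(g)) ∧ (∀f ¬M(f,f)) ∧ (∀a M(a,a)) ∨ (∀b ∃g (¬T(b) ∨ ¬M(g,g)))
Rename bound variables to avoid capture: g↦x.
  (∃g T(g)) ∧ (∀f ¬M(f,f)) ∧ (∀a M(a,a)) ∨ (∀b ∃x (¬T(b) ∨ ¬M(x,x)))
Finally move all quantifiers to the prefix:
  ∃g ∀f ∀a ∀b ∃x (T(g) ∧ ¬M(f,f) ∧ M(a,a) ∨ ¬T(b) ∨ ¬M(x,x))

∃g ∀f ∀a ∀b ∃x (T(g) ∧ ¬M(f,f) ∧ M(a,a) ∨ ¬T(b) ∨ ¬M(x,x))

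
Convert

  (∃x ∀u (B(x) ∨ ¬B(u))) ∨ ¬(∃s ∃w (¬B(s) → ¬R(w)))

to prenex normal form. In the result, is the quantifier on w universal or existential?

First replace A → B with ¬A ∨ B.
  (∃x ∀u (B(x) ∨ ¬B(u))) ∨ ¬(∃s ∃w (¬¬B(s) ∨ ¬R(w)))
Push ¬ through the quantifiers and connectives to reach negation normal form:
  (∃x ∀u (B(x) ∨ ¬B(u))) ∨ (∀s ∀w (¬B(s) ∧ R(w)))
All bound variables are already distinct, so no renaming is needed.
Finally move all quantifiers to the prefix:
  ∃x ∀u ∀s ∀w (B(x) ∨ ¬B(u) ∨ ¬B(s) ∧ R(w))
The quantifier ∃w sits under an odd number of negations (counting the antecedent side of each →), so it flips to ∀w.

universal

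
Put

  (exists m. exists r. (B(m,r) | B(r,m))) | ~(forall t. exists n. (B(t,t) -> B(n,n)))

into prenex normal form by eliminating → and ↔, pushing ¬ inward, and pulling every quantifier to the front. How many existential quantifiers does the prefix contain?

3

Rewrite implications/biconditionals: A → B as ¬A ∨ B.
  (exists m. exists r. (B(m,r) | B(r,m))) | ~(forall t. exists n. (~B(t,t) | B(n,n)))
Drive negations inward (¬∀x A ≡ ∃x ¬A, ¬∃x A ≡ ∀x ¬A, De Morgan for ∧/∨):
  (exists m. exists r. (B(m,r) | B(r,m))) | (exists t. forall n. (B(t,t) & ~B(n,n)))
Extract every quantifier outward, since the variables are now distinct and don't occur free across branches:
  exists m. exists r. exists t. forall n. (B(m,r) | B(r,m) | B(t,t) & ~B(n,n))
The prefix is exists m exists r exists t forall n: 1 universal, 3 existential.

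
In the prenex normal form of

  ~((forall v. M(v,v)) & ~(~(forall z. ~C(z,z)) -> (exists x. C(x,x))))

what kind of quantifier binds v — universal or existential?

Rewrite implications/biconditionals: A → B as ¬A ∨ B.
  ~((forall v. M(v,v)) & ~(~~(forall z. ~C(z,z)) | (exists x. C(x,x))))
Drive negations inward (¬∀x A ≡ ∃x ¬A, ¬∃x A ≡ ∀x ¬A, De Morgan for ∧/∨):
  (exists v. ~M(v,v)) | (forall z. ~C(z,z)) | (exists x. C(x,x))
All bound variables are already distinct, so no renaming is needed.
Pull the quantifiers to the front (each side's bound variable is not free in the other side):
  exists v. forall z. exists x. (~M(v,v) | ~C(z,z) | C(x,x))
The quantifier forall v sits under an odd number of negations (counting the antecedent side of each →), so it flips to exists v.

existential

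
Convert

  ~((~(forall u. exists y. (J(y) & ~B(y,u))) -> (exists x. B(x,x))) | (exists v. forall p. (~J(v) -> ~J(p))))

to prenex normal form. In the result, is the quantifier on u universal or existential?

Rewrite implications/biconditionals: A → B as ¬A ∨ B.
  ~(~~(forall u. exists y. (J(y) & ~B(y,u))) | (exists x. B(x,x)) | (exists v. forall p. (~~J(v) | ~J(p))))
Move each ¬ inward, flipping quantifiers it crosses:
  (exists u. forall y. (~J(y) | B(y,u))) & (forall x. ~B(x,x)) & (forall v. exists p. (~J(v) & J(p)))
All bound variables are already distinct, so no renaming is needed.
Extract every quantifier outward, since the variables are now distinct and don't occur free across branches:
  exists u. forall y. forall x. forall v. exists p. ((~J(y) | B(y,u)) & ~B(x,x) & ~J(v) & J(p))
The quantifier forall u sits under an odd number of negations (counting the antecedent side of each →), so it flips to exists u.

existential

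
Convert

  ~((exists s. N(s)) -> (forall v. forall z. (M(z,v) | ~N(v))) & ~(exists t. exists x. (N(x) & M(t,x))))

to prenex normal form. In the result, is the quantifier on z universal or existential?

existential

Eliminate → and ↔ using ¬ and ∨.
  ~(~(exists s. N(s)) | (forall v. forall z. (M(z,v) | ~N(v))) & ~(exists t. exists x. (N(x) & M(t,x))))
Drive negations inward (¬∀x A ≡ ∃x ¬A, ¬∃x A ≡ ∀x ¬A, De Morgan for ∧/∨):
  (exists s. N(s)) & ((exists v. exists z. (~M(z,v) & N(v))) | (exists t. exists x. (N(x) & M(t,x))))
All bound variables are already distinct, so no renaming is needed.
Pull the quantifiers to the front (each side's bound variable is not free in the other side):
  exists s. exists v. exists z. exists t. exists x. (N(s) & (~M(z,v) & N(v) | N(x) & M(t,x)))
The quantifier forall z sits under an odd number of negations (counting the antecedent side of each →), so it flips to exists z.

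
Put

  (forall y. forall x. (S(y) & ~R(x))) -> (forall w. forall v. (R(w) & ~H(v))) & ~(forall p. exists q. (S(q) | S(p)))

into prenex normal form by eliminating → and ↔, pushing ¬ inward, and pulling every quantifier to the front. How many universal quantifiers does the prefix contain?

3

First replace A → B with ¬A ∨ B.
  ~(forall y. forall x. (S(y) & ~R(x))) | (forall w. forall v. (R(w) & ~H(v))) & ~(forall p. exists q. (S(q) | S(p)))
Move each ¬ inward, flipping quantifiers it crosses:
  (exists y. exists x. (~S(y) | R(x))) | (forall w. forall v. (R(w) & ~H(v))) & (exists p. forall q. (~S(q) & ~S(p)))
All bound variables are already distinct, so no renaming is needed.
Extract every quantifier outward, since the variables are now distinct and don't occur free across branches:
  exists y. exists x. forall w. forall v. exists p. forall q. (~S(y) | R(x) | R(w) & ~H(v) & ~S(q) & ~S(p))
The prefix is exists y exists x forall w forall v exists p forall q: 3 universal, 3 existential.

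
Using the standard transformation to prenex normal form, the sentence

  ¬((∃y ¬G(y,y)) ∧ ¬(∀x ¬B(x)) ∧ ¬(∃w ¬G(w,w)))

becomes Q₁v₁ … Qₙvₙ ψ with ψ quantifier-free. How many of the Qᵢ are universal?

2

Drive negations inward (¬∀x A ≡ ∃x ¬A, ¬∃x A ≡ ∀x ¬A, De Morgan for ∧/∨):
  (∀y G(y,y)) ∨ (∀x ¬B(x)) ∨ (∃w ¬G(w,w))
Pull the quantifiers to the front (each side's bound variable is not free in the other side):
  ∀y ∀x ∃w (G(y,y) ∨ ¬B(x) ∨ ¬G(w,w))
The prefix is ∀y ∀x ∃w: 2 universal, 1 existential.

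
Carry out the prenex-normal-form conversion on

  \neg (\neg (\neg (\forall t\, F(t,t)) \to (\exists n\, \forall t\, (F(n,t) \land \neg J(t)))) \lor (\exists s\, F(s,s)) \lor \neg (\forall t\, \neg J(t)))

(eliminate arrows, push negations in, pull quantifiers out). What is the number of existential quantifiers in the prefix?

Rewrite implications/biconditionals: A → B as ¬A ∨ B.
  \neg (\neg (\neg \neg (\forall t\, F(t,t)) \lor (\exists n\, \forall t\, (F(n,t) \land \neg J(t)))) \lor (\exists s\, F(s,s)) \lor \neg (\forall t\, \neg J(t)))
Drive negations inward (¬∀x A ≡ ∃x ¬A, ¬∃x A ≡ ∀x ¬A, De Morgan for ∧/∨):
  ((\forall t\, F(t,t)) \lor (\exists n\, \forall t\, (F(n,t) \land \neg J(t)))) \land (\forall s\, \neg F(s,s)) \land (\forall t\, \neg J(t))
Give each quantifier a distinct variable: t↦y1, t↦u1.
  ((\forall t\, F(t,t)) \lor (\exists n\, \forall y1\, (F(n,y1) \land \neg J(y1)))) \land (\forall s\, \neg F(s,s)) \land (\forall u1\, \neg J(u1))
Pull the quantifiers to the front (each side's bound variable is not free in the other side):
  \forall t\, \exists n\, \forall y1\, \forall s\, \forall u1\, ((F(t,t) \lor F(n,y1) \land \neg J(y1)) \land \neg F(s,s) \land \neg J(u1))
The prefix is \forall t \exists n \forall y1 \forall s \forall u1: 4 universal, 1 existential.

1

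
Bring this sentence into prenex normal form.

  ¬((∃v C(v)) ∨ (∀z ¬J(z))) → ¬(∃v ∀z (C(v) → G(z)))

∃v ∀z ∀t ∃u (C(v) ∨ ¬J(z) ∨ C(t) ∧ ¬G(u))

Rewrite implications/biconditionals: A → B as ¬A ∨ B.
  ¬¬((∃v C(v)) ∨ (∀z ¬J(z))) ∨ ¬(∃v ∀z (¬C(v) ∨ G(z)))
Push ¬ through the quantifiers and connectives to reach negation normal form:
  (∃v C(v)) ∨ (∀z ¬J(z)) ∨ (∀v ∃z (C(v) ∧ ¬G(z)))
Standardize variables apart so no two quantifiers bind the same name: v↦t, z↦u.
  (∃v C(v)) ∨ (∀z ¬J(z)) ∨ (∀t ∃u (C(t) ∧ ¬G(u)))
Pull the quantifiers to the front (each side's bound variable is not free in the other side):
  ∃v ∀z ∀t ∃u (C(v) ∨ ¬J(z) ∨ C(t) ∧ ¬G(u))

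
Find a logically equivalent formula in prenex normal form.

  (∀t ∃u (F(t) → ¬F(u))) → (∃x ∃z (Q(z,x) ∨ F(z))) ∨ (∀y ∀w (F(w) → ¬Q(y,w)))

First replace A → B with ¬A ∨ B.
  ¬(∀t ∃u (¬F(t) ∨ ¬F(u))) ∨ (∃x ∃z (Q(z,x) ∨ F(z))) ∨ (∀y ∀w (¬F(w) ∨ ¬Q(y,w)))
Move each ¬ inward, flipping quantifiers it crosses:
  (∃t ∀u (F(t) ∧ F(u))) ∨ (∃x ∃z (Q(z,x) ∨ F(z))) ∨ (∀y ∀w (¬F(w) ∨ ¬Q(y,w)))
All bound variables are already distinct, so no renaming is needed.
Pull the quantifiers to the front (each side's bound variable is not free in the other side):
  ∃t ∀u ∃x ∃z ∀y ∀w (F(t) ∧ F(u) ∨ Q(z,x) ∨ F(z) ∨ ¬F(w) ∨ ¬Q(y,w))

∃t ∀u ∃x ∃z ∀y ∀w (F(t) ∧ F(u) ∨ Q(z,x) ∨ F(z) ∨ ¬F(w) ∨ ¬Q(y,w))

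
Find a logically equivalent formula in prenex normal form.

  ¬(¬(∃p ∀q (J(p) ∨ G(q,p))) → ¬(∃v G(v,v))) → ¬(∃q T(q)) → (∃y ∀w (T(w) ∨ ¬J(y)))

∃p ∀q ∀v ∃x ∃y ∀w (J(p) ∨ G(q,p) ∨ ¬G(v,v) ∨ T(x) ∨ T(w) ∨ ¬J(y))

First replace A → B with ¬A ∨ B.
  ¬¬(¬¬(∃p ∀q (J(p) ∨ G(q,p))) ∨ ¬(∃v G(v,v))) ∨ ¬¬(∃q T(q)) ∨ (∃y ∀w (T(w) ∨ ¬J(y)))
Drive negations inward (¬∀x A ≡ ∃x ¬A, ¬∃x A ≡ ∀x ¬A, De Morgan for ∧/∨):
  (∃p ∀q (J(p) ∨ G(q,p))) ∨ (∀v ¬G(v,v)) ∨ (∃q T(q)) ∨ (∃y ∀w (T(w) ∨ ¬J(y)))
Standardize variables apart so no two quantifiers bind the same name: q↦x.
  (∃p ∀q (J(p) ∨ G(q,p))) ∨ (∀v ¬G(v,v)) ∨ (∃x T(x)) ∨ (∃y ∀w (T(w) ∨ ¬J(y)))
Extract every quantifier outward, since the variables are now distinct and don't occur free across branches:
  ∃p ∀q ∀v ∃x ∃y ∀w (J(p) ∨ G(q,p) ∨ ¬G(v,v) ∨ T(x) ∨ T(w) ∨ ¬J(y))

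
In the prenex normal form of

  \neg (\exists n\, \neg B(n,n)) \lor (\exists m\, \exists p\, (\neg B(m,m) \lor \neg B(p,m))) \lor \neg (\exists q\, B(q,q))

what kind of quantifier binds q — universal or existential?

universal

Push ¬ through the quantifiers and connectives to reach negation normal form:
  (\forall n\, B(n,n)) \lor (\exists m\, \exists p\, (\neg B(m,m) \lor \neg B(p,m))) \lor (\forall q\, \neg B(q,q))
All bound variables are already distinct, so no renaming is needed.
Finally move all quantifiers to the prefix:
  \forall n\, \exists m\, \exists p\, \forall q\, (B(n,n) \lor \neg B(m,m) \lor \neg B(p,m) \lor \neg B(q,q))
The quantifier \exists q sits under an odd number of negations, so it flips to \forall q.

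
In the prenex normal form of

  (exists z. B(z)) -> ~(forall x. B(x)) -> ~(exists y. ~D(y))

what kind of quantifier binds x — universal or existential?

universal

First replace A → B with ¬A ∨ B.
  ~(exists z. B(z)) | ~~(forall x. B(x)) | ~(exists y. ~D(y))
Drive negations inward (¬∀x A ≡ ∃x ¬A, ¬∃x A ≡ ∀x ¬A, De Morgan for ∧/∨):
  (forall z. ~B(z)) | (forall x. B(x)) | (forall y. D(y))
Finally move all quantifiers to the prefix:
  forall z. forall x. forall y. (~B(z) | B(x) | D(y))
The quantifier forall x sits under an even number of negations (counting the antecedent side of each →), so it remains universal.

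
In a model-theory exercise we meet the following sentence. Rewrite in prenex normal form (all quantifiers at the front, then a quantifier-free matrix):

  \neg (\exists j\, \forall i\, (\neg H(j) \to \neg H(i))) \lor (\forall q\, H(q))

\forall j\, \exists i\, \forall q\, (\neg H(j) \land H(i) \lor H(q))

Rewrite implications/biconditionals: A → B as ¬A ∨ B.
  \neg (\exists j\, \forall i\, (\neg \neg H(j) \lor \neg H(i))) \lor (\forall q\, H(q))
Drive negations inward (¬∀x A ≡ ∃x ¬A, ¬∃x A ≡ ∀x ¬A, De Morgan for ∧/∨):
  (\forall j\, \exists i\, (\neg H(j) \land H(i))) \lor (\forall q\, H(q))
All bound variables are already distinct, so no renaming is needed.
Extract every quantifier outward, since the variables are now distinct and don't occur free across branches:
  \forall j\, \exists i\, \forall q\, (\neg H(j) \land H(i) \lor H(q))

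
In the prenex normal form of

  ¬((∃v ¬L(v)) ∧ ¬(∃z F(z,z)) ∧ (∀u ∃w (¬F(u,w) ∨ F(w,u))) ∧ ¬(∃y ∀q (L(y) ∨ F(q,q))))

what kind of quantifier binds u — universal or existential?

Drive negations inward (¬∀x A ≡ ∃x ¬A, ¬∃x A ≡ ∀x ¬A, De Morgan for ∧/∨):
  (∀v L(v)) ∨ (∃z F(z,z)) ∨ (∃u ∀w (F(u,w) ∧ ¬F(w,u))) ∨ (∃y ∀q (L(y) ∨ F(q,q)))
All bound variables are already distinct, so no renaming is needed.
Pull the quantifiers to the front (each side's bound variable is not free in the other side):
  ∀v ∃z ∃u ∀w ∃y ∀q (L(v) ∨ F(z,z) ∨ F(u,w) ∧ ¬F(w,u) ∨ L(y) ∨ F(q,q))
The quantifier ∀u sits under an odd number of negations, so it flips to ∃u.

existential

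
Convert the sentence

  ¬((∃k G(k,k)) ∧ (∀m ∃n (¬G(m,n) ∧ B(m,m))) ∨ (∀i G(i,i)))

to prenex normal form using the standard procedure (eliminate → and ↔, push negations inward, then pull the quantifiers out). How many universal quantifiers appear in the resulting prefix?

Push ¬ through the quantifiers and connectives to reach negation normal form:
  ((∀k ¬G(k,k)) ∨ (∃m ∀n (G(m,n) ∨ ¬B(m,m)))) ∧ (∃i ¬G(i,i))
Pull the quantifiers to the front (each side's bound variable is not free in the other side):
  ∀k ∃m ∀n ∃i ((¬G(k,k) ∨ G(m,n) ∨ ¬B(m,m)) ∧ ¬G(i,i))
The prefix is ∀k ∃m ∀n ∃i: 2 universal, 2 existential.

2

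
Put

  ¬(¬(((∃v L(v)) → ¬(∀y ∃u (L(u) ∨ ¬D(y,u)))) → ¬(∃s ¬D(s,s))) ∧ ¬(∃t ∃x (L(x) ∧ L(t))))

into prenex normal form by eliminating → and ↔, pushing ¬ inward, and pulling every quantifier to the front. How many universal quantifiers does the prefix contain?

Eliminate → and ↔ using ¬ and ∨.
  ¬(¬(¬(¬(∃v L(v)) ∨ ¬(∀y ∃u (L(u) ∨ ¬D(y,u)))) ∨ ¬(∃s ¬D(s,s))) ∧ ¬(∃t ∃x (L(x) ∧ L(t))))
Move each ¬ inward, flipping quantifiers it crosses:
  (∃v L(v)) ∧ (∀y ∃u (L(u) ∨ ¬D(y,u))) ∨ (∀s D(s,s)) ∨ (∃t ∃x (L(x) ∧ L(t)))
Finally move all quantifiers to the prefix:
  ∃v ∀y ∃u ∀s ∃t ∃x (L(v) ∧ (L(u) ∨ ¬D(y,u)) ∨ D(s,s) ∨ L(x) ∧ L(t))
The prefix is ∃v ∀y ∃u ∀s ∃t ∃x: 2 universal, 4 existential.

2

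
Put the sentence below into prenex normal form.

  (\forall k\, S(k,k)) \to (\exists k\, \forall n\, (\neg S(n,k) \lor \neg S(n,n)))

\exists k\, \exists y1\, \forall n\, (\neg S(k,k) \lor \neg S(n,y1) \lor \neg S(n,n))

Eliminate → and ↔ using ¬ and ∨.
  \neg (\forall k\, S(k,k)) \lor (\exists k\, \forall n\, (\neg S(n,k) \lor \neg S(n,n)))
Drive negations inward (¬∀x A ≡ ∃x ¬A, ¬∃x A ≡ ∀x ¬A, De Morgan for ∧/∨):
  (\exists k\, \neg S(k,k)) \lor (\exists k\, \forall n\, (\neg S(n,k) \lor \neg S(n,n)))
Give each quantifier a distinct variable: k↦y1.
  (\exists k\, \neg S(k,k)) \lor (\exists y1\, \forall n\, (\neg S(n,y1) \lor \neg S(n,n)))
Extract every quantifier outward, since the variables are now distinct and don't occur free across branches:
  \exists k\, \exists y1\, \forall n\, (\neg S(k,k) \lor \neg S(n,y1) \lor \neg S(n,n))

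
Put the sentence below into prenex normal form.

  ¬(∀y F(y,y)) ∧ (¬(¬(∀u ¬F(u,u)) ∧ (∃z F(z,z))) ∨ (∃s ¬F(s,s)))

∃y ∀u ∀z ∃s (¬F(y,y) ∧ (¬F(u,u) ∨ ¬F(z,z) ∨ ¬F(s,s)))

Push ¬ through the quantifiers and connectives to reach negation normal form:
  (∃y ¬F(y,y)) ∧ ((∀u ¬F(u,u)) ∨ (∀z ¬F(z,z)) ∨ (∃s ¬F(s,s)))
All bound variables are already distinct, so no renaming is needed.
Extract every quantifier outward, since the variables are now distinct and don't occur free across branches:
  ∃y ∀u ∀z ∃s (¬F(y,y) ∧ (¬F(u,u) ∨ ¬F(z,z) ∨ ¬F(s,s)))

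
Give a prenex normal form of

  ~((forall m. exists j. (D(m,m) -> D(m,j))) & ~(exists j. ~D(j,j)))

exists m. forall j. exists p. (D(m,m) & ~D(m,j) | ~D(p,p))

First replace A → B with ¬A ∨ B.
  ~((forall m. exists j. (~D(m,m) | D(m,j))) & ~(exists j. ~D(j,j)))
Push ¬ through the quantifiers and connectives to reach negation normal form:
  (exists m. forall j. (D(m,m) & ~D(m,j))) | (exists j. ~D(j,j))
Standardize variables apart so no two quantifiers bind the same name: j↦p.
  (exists m. forall j. (D(m,m) & ~D(m,j))) | (exists p. ~D(p,p))
Extract every quantifier outward, since the variables are now distinct and don't occur free across branches:
  exists m. forall j. exists p. (D(m,m) & ~D(m,j) | ~D(p,p))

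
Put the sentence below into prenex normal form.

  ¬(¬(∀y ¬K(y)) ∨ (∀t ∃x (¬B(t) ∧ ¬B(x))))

Drive negations inward (¬∀x A ≡ ∃x ¬A, ¬∃x A ≡ ∀x ¬A, De Morgan for ∧/∨):
  (∀y ¬K(y)) ∧ (∃t ∀x (B(t) ∨ B(x)))
Extract every quantifier outward, since the variables are now distinct and don't occur free across branches:
  ∀y ∃t ∀x (¬K(y) ∧ (B(t) ∨ B(x)))

∀y ∃t ∀x (¬K(y) ∧ (B(t) ∨ B(x)))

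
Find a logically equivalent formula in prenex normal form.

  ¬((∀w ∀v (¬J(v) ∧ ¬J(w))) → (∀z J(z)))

∀w ∀v ∃z (¬J(v) ∧ ¬J(w) ∧ ¬J(z))

First replace A → B with ¬A ∨ B.
  ¬(¬(∀w ∀v (¬J(v) ∧ ¬J(w))) ∨ (∀z J(z)))
Push ¬ through the quantifiers and connectives to reach negation normal form:
  (∀w ∀v (¬J(v) ∧ ¬J(w))) ∧ (∃z ¬J(z))
All bound variables are already distinct, so no renaming is needed.
Extract every quantifier outward, since the variables are now distinct and don't occur free across branches:
  ∀w ∀v ∃z (¬J(v) ∧ ¬J(w) ∧ ¬J(z))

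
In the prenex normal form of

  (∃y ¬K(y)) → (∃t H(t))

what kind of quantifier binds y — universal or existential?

universal

Eliminate → and ↔ using ¬ and ∨.
  ¬(∃y ¬K(y)) ∨ (∃t H(t))
Drive negations inward (¬∀x A ≡ ∃x ¬A, ¬∃x A ≡ ∀x ¬A, De Morgan for ∧/∨):
  (∀y K(y)) ∨ (∃t H(t))
Finally move all quantifiers to the prefix:
  ∀y ∃t (K(y) ∨ H(t))
The quantifier ∃y sits under an odd number of negations (counting the antecedent side of each →), so it flips to ∀y.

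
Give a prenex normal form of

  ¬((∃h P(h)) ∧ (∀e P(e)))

Drive negations inward (¬∀x A ≡ ∃x ¬A, ¬∃x A ≡ ∀x ¬A, De Morgan for ∧/∨):
  (∀h ¬P(h)) ∨ (∃e ¬P(e))
Finally move all quantifiers to the prefix:
  ∀h ∃e (¬P(h) ∨ ¬P(e))

∀h ∃e (¬P(h) ∨ ¬P(e))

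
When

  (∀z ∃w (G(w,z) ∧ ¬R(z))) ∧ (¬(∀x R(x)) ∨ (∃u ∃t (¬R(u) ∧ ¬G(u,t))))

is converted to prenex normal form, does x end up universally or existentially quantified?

Move each ¬ inward, flipping quantifiers it crosses:
  (∀z ∃w (G(w,z) ∧ ¬R(z))) ∧ ((∃x ¬R(x)) ∨ (∃u ∃t (¬R(u) ∧ ¬G(u,t))))
Extract every quantifier outward, since the variables are now distinct and don't occur free across branches:
  ∀z ∃w ∃x ∃u ∃t (G(w,z) ∧ ¬R(z) ∧ (¬R(x) ∨ ¬R(u) ∧ ¬G(u,t)))
The quantifier ∀x sits under an odd number of negations, so it flips to ∃x.

existential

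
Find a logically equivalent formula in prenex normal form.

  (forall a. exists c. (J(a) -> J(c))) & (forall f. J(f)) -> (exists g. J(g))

exists a. forall c. exists f. exists g. (J(a) & ~J(c) | ~J(f) | J(g))

Rewrite implications/biconditionals: A → B as ¬A ∨ B.
  ~((forall a. exists c. (~J(a) | J(c))) & (forall f. J(f))) | (exists g. J(g))
Push ¬ through the quantifiers and connectives to reach negation normal form:
  (exists a. forall c. (J(a) & ~J(c))) | (exists f. ~J(f)) | (exists g. J(g))
Finally move all quantifiers to the prefix:
  exists a. forall c. exists f. exists g. (J(a) & ~J(c) | ~J(f) | J(g))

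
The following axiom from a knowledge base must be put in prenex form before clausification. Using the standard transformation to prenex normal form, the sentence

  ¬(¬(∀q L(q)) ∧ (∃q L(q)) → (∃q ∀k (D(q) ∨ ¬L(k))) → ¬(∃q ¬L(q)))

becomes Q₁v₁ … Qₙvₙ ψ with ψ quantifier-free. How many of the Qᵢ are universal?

1

First replace A → B with ¬A ∨ B.
  ¬(¬(¬(∀q L(q)) ∧ (∃q L(q))) ∨ ¬(∃q ∀k (D(q) ∨ ¬L(k))) ∨ ¬(∃q ¬L(q)))
Push ¬ through the quantifiers and connectives to reach negation normal form:
  (∃q ¬L(q)) ∧ (∃q L(q)) ∧ (∃q ∀k (D(q) ∨ ¬L(k))) ∧ (∃q ¬L(q))
Standardize variables apart so no two quantifiers bind the same name: q↦t, q↦a, q↦v.
  (∃q ¬L(q)) ∧ (∃t L(t)) ∧ (∃a ∀k (D(a) ∨ ¬L(k))) ∧ (∃v ¬L(v))
Extract every quantifier outward, since the variables are now distinct and don't occur free across branches:
  ∃q ∃t ∃a ∀k ∃v (¬L(q) ∧ L(t) ∧ (D(a) ∨ ¬L(k)) ∧ ¬L(v))
The prefix is ∃q ∃t ∃a ∀k ∃v: 1 universal, 4 existential.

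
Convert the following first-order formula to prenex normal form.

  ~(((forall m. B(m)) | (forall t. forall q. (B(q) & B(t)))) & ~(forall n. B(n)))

Push ¬ through the quantifiers and connectives to reach negation normal form:
  (exists m. ~B(m)) & (exists t. exists q. (~B(q) | ~B(t))) | (forall n. B(n))
Pull the quantifiers to the front (each side's bound variable is not free in the other side):
  exists m. exists t. exists q. forall n. (~B(m) & (~B(q) | ~B(t)) | B(n))

exists m. exists t. exists q. forall n. (~B(m) & (~B(q) | ~B(t)) | B(n))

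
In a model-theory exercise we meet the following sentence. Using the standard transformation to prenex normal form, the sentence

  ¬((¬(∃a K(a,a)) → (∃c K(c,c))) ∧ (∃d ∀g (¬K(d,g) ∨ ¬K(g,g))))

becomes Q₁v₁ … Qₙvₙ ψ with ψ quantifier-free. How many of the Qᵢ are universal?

3

First replace A → B with ¬A ∨ B.
  ¬((¬¬(∃a K(a,a)) ∨ (∃c K(c,c))) ∧ (∃d ∀g (¬K(d,g) ∨ ¬K(g,g))))
Push ¬ through the quantifiers and connectives to reach negation normal form:
  (∀a ¬K(a,a)) ∧ (∀c ¬K(c,c)) ∨ (∀d ∃g (K(d,g) ∧ K(g,g)))
All bound variables are already distinct, so no renaming is needed.
Finally move all quantifiers to the prefix:
  ∀a ∀c ∀d ∃g (¬K(a,a) ∧ ¬K(c,c) ∨ K(d,g) ∧ K(g,g))
The prefix is ∀a ∀c ∀d ∃g: 3 universal, 1 existential.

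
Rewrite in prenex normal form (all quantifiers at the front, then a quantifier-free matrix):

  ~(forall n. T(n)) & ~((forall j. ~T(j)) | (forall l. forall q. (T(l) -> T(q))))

exists n. exists j. exists l. exists q. (~T(n) & T(j) & T(l) & ~T(q))

Eliminate → and ↔ using ¬ and ∨.
  ~(forall n. T(n)) & ~((forall j. ~T(j)) | (forall l. forall q. (~T(l) | T(q))))
Move each ¬ inward, flipping quantifiers it crosses:
  (exists n. ~T(n)) & (exists j. T(j)) & (exists l. exists q. (T(l) & ~T(q)))
All bound variables are already distinct, so no renaming is needed.
Finally move all quantifiers to the prefix:
  exists n. exists j. exists l. exists q. (~T(n) & T(j) & T(l) & ~T(q))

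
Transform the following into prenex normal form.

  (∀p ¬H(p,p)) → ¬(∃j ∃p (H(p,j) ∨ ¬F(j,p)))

∃p ∀j ∀b (H(p,p) ∨ ¬H(b,j) ∧ F(j,b))

First replace A → B with ¬A ∨ B.
  ¬(∀p ¬H(p,p)) ∨ ¬(∃j ∃p (H(p,j) ∨ ¬F(j,p)))
Drive negations inward (¬∀x A ≡ ∃x ¬A, ¬∃x A ≡ ∀x ¬A, De Morgan for ∧/∨):
  (∃p H(p,p)) ∨ (∀j ∀p (¬H(p,j) ∧ F(j,p)))
Give each quantifier a distinct variable: p↦b.
  (∃p H(p,p)) ∨ (∀j ∀b (¬H(b,j) ∧ F(j,b)))
Finally move all quantifiers to the prefix:
  ∃p ∀j ∀b (H(p,p) ∨ ¬H(b,j) ∧ F(j,b))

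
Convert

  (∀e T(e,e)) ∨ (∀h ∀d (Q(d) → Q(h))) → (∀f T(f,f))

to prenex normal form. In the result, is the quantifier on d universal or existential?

existential

First replace A → B with ¬A ∨ B.
  ¬((∀e T(e,e)) ∨ (∀h ∀d (¬Q(d) ∨ Q(h)))) ∨ (∀f T(f,f))
Push ¬ through the quantifiers and connectives to reach negation normal form:
  (∃e ¬T(e,e)) ∧ (∃h ∃d (Q(d) ∧ ¬Q(h))) ∨ (∀f T(f,f))
Extract every quantifier outward, since the variables are now distinct and don't occur free across branches:
  ∃e ∃h ∃d ∀f (¬T(e,e) ∧ Q(d) ∧ ¬Q(h) ∨ T(f,f))
The quantifier ∀d sits under an odd number of negations (counting the antecedent side of each →), so it flips to ∃d.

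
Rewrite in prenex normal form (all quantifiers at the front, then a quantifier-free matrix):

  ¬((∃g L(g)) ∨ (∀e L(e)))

∀g ∃e (¬L(g) ∧ ¬L(e))

Drive negations inward (¬∀x A ≡ ∃x ¬A, ¬∃x A ≡ ∀x ¬A, De Morgan for ∧/∨):
  (∀g ¬L(g)) ∧ (∃e ¬L(e))
All bound variables are already distinct, so no renaming is needed.
Extract every quantifier outward, since the variables are now distinct and don't occur free across branches:
  ∀g ∃e (¬L(g) ∧ ¬L(e))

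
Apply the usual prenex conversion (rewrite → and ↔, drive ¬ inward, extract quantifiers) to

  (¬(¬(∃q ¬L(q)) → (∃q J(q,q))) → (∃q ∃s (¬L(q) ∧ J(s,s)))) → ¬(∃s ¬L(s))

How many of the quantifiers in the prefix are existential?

Rewrite implications/biconditionals: A → B as ¬A ∨ B.
  ¬(¬¬(¬¬(∃q ¬L(q)) ∨ (∃q J(q,q))) ∨ (∃q ∃s (¬L(q) ∧ J(s,s)))) ∨ ¬(∃s ¬L(s))
Drive negations inward (¬∀x A ≡ ∃x ¬A, ¬∃x A ≡ ∀x ¬A, De Morgan for ∧/∨):
  (∀q L(q)) ∧ (∀q ¬J(q,q)) ∧ (∀q ∀s (L(q) ∨ ¬J(s,s))) ∨ (∀s L(s))
Give each quantifier a distinct variable: q↦t, q↦w, s↦x1.
  (∀q L(q)) ∧ (∀t ¬J(t,t)) ∧ (∀w ∀s (L(w) ∨ ¬J(s,s))) ∨ (∀x1 L(x1))
Finally move all quantifiers to the prefix:
  ∀q ∀t ∀w ∀s ∀x1 (L(q) ∧ ¬J(t,t) ∧ (L(w) ∨ ¬J(s,s)) ∨ L(x1))
The prefix is ∀q ∀t ∀w ∀s ∀x1: 5 universal, 0 existential.

0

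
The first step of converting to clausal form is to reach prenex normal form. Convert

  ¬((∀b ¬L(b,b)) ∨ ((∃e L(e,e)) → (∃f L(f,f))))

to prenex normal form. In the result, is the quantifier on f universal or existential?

universal

First replace A → B with ¬A ∨ B.
  ¬((∀b ¬L(b,b)) ∨ ¬(∃e L(e,e)) ∨ (∃f L(f,f)))
Move each ¬ inward, flipping quantifiers it crosses:
  (∃b L(b,b)) ∧ (∃e L(e,e)) ∧ (∀f ¬L(f,f))
All bound variables are already distinct, so no renaming is needed.
Pull the quantifiers to the front (each side's bound variable is not free in the other side):
  ∃b ∃e ∀f (L(b,b) ∧ L(e,e) ∧ ¬L(f,f))
The quantifier ∃f sits under an odd number of negations (counting the antecedent side of each →), so it flips to ∀f.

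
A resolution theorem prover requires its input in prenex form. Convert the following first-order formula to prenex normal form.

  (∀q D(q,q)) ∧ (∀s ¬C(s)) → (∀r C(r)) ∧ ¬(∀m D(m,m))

Rewrite implications/biconditionals: A → B as ¬A ∨ B.
  ¬((∀q D(q,q)) ∧ (∀s ¬C(s))) ∨ (∀r C(r)) ∧ ¬(∀m D(m,m))
Move each ¬ inward, flipping quantifiers it crosses:
  (∃q ¬D(q,q)) ∨ (∃s C(s)) ∨ (∀r C(r)) ∧ (∃m ¬D(m,m))
Extract every quantifier outward, since the variables are now distinct and don't occur free across branches:
  ∃q ∃s ∀r ∃m (¬D(q,q) ∨ C(s) ∨ C(r) ∧ ¬D(m,m))

∃q ∃s ∀r ∃m (¬D(q,q) ∨ C(s) ∨ C(r) ∧ ¬D(m,m))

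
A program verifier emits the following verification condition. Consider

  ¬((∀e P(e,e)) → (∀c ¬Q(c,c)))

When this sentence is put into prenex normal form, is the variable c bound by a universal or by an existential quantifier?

Rewrite implications/biconditionals: A → B as ¬A ∨ B.
  ¬(¬(∀e P(e,e)) ∨ (∀c ¬Q(c,c)))
Drive negations inward (¬∀x A ≡ ∃x ¬A, ¬∃x A ≡ ∀x ¬A, De Morgan for ∧/∨):
  (∀e P(e,e)) ∧ (∃c Q(c,c))
All bound variables are already distinct, so no renaming is needed.
Finally move all quantifiers to the prefix:
  ∀e ∃c (P(e,e) ∧ Q(c,c))
The quantifier ∀c sits under an odd number of negations (counting the antecedent side of each →), so it flips to ∃c.

existential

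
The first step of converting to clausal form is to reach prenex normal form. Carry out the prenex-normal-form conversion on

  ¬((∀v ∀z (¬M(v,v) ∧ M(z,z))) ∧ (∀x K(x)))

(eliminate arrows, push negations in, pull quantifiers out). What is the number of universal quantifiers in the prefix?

0

Push ¬ through the quantifiers and connectives to reach negation normal form:
  (∃v ∃z (M(v,v) ∨ ¬M(z,z))) ∨ (∃x ¬K(x))
Pull the quantifiers to the front (each side's bound variable is not free in the other side):
  ∃v ∃z ∃x (M(v,v) ∨ ¬M(z,z) ∨ ¬K(x))
The prefix is ∃v ∃z ∃x: 0 universal, 3 existential.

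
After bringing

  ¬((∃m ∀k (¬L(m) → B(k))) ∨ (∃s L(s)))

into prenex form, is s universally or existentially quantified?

Rewrite implications/biconditionals: A → B as ¬A ∨ B.
  ¬((∃m ∀k (¬¬L(m) ∨ B(k))) ∨ (∃s L(s)))
Drive negations inward (¬∀x A ≡ ∃x ¬A, ¬∃x A ≡ ∀x ¬A, De Morgan for ∧/∨):
  (∀m ∃k (¬L(m) ∧ ¬B(k))) ∧ (∀s ¬L(s))
All bound variables are already distinct, so no renaming is needed.
Pull the quantifiers to the front (each side's bound variable is not free in the other side):
  ∀m ∃k ∀s (¬L(m) ∧ ¬B(k) ∧ ¬L(s))
The quantifier ∃s sits under an odd number of negations (counting the antecedent side of each →), so it flips to ∀s.

universal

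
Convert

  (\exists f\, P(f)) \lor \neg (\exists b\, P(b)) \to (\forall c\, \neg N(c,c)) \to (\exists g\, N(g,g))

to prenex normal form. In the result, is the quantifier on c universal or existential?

existential

First replace A → B with ¬A ∨ B.
  \neg ((\exists f\, P(f)) \lor \neg (\exists b\, P(b))) \lor \neg (\forall c\, \neg N(c,c)) \lor (\exists g\, N(g,g))
Drive negations inward (¬∀x A ≡ ∃x ¬A, ¬∃x A ≡ ∀x ¬A, De Morgan for ∧/∨):
  (\forall f\, \neg P(f)) \land (\exists b\, P(b)) \lor (\exists c\, N(c,c)) \lor (\exists g\, N(g,g))
All bound variables are already distinct, so no renaming is needed.
Finally move all quantifiers to the prefix:
  \forall f\, \exists b\, \exists c\, \exists g\, (\neg P(f) \land P(b) \lor N(c,c) \lor N(g,g))
The quantifier \forall c sits under an odd number of negations (counting the antecedent side of each →), so it flips to \exists c.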